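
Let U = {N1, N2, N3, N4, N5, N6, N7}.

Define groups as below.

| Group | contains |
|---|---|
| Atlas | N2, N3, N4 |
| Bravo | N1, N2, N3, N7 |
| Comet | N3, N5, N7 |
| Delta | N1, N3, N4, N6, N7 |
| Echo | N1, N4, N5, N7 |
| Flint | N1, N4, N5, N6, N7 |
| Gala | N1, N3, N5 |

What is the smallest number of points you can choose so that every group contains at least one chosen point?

Take H = {N3, N7}. Each listed group contains at least one of these, so H is a hitting set of size 2.
No single point lies in every group, so at least 2 are needed and 2 is optimal.

2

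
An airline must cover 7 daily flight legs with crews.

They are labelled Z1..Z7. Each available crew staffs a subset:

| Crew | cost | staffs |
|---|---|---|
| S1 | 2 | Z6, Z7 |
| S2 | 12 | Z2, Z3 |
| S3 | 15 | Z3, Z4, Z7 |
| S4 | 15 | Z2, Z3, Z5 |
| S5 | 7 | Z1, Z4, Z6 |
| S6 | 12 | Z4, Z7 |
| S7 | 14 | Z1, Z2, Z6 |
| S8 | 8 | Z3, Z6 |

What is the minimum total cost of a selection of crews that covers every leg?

S1, S4, S5 together cover every leg (S1 ∪ S4 ∪ S5 = {Z1, Z2, Z3, Z4, Z5, Z6, Z7}); total cost 2 + 15 + 7 = 24.
No covering selection has total cost below 24.

24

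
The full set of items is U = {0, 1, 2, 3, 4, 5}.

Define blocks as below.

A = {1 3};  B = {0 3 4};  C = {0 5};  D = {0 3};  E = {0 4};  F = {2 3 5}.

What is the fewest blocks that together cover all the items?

3

A and B and F together: A ∪ B ∪ F = {0, 1, 2, 3, 4, 5} — every item is covered.
Only A contains 1, so A is forced; the remaining 4 items need at least 2 more blocks (each remaining block adds at most 2) — so at least 3 blocks are needed, and 3 is optimal.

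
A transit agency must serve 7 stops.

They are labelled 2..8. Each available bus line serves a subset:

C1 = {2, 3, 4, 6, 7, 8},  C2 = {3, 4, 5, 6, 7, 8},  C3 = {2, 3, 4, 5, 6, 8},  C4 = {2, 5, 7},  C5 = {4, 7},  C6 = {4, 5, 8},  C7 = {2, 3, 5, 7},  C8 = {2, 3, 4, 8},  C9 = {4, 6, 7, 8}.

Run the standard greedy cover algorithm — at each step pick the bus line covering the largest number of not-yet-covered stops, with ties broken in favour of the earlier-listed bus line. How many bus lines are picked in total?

2

Greedy: pick C1 (covers 6 new) → pick C2 (covers 1 new). Total picks: 2.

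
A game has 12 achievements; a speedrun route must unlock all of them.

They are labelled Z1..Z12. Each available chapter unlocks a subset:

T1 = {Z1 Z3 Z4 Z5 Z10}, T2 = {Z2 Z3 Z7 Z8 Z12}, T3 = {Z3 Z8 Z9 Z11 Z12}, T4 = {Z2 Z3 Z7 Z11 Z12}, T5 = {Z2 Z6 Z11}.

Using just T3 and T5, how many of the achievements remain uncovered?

5

Union of T3, T5 = {Z2, Z3, Z6, Z8, Z9, Z11, Z12}.
Not covered: Z1, Z4, Z5, Z7, Z10 — 5 achievements.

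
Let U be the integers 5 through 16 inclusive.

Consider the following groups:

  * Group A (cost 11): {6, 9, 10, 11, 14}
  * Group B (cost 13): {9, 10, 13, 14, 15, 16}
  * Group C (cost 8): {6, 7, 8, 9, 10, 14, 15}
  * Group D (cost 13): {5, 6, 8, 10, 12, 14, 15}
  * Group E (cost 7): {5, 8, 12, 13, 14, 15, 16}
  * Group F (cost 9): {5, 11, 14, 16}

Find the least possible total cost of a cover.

24

C, E, F together cover every element (C ∪ E ∪ F = {5, 6, 7, 8, 9, 10, 11, 12, 13, 14, 15, 16}); total cost 8 + 7 + 9 = 24.
No covering selection has total cost below 24.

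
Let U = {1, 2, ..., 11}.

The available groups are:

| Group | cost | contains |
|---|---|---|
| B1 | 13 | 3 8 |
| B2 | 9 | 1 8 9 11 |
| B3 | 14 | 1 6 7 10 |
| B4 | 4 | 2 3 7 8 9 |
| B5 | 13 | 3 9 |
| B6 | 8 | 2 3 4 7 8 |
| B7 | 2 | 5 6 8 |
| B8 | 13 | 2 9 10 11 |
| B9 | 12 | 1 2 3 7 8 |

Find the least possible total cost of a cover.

32

B2, B6, B7, B8 together cover every item (B2 ∪ B6 ∪ B7 ∪ B8 = {1, 2, 3, 4, 5, 6, 7, 8, 9, 10, 11}); total cost 9 + 8 + 2 + 13 = 32.
The greedy pick B7, B4, B2, B6, B8 costs 36; no covering selection beats 32.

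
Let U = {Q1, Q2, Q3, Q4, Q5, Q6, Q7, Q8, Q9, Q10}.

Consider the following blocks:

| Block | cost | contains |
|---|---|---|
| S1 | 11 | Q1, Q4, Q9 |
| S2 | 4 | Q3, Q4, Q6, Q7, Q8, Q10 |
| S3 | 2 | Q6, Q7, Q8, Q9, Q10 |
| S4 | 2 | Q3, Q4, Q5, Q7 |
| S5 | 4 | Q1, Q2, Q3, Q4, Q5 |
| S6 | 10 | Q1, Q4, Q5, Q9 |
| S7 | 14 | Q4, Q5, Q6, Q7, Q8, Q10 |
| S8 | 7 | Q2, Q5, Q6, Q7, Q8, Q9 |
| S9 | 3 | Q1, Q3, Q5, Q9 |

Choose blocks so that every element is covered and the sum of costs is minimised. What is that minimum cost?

6

S3, S5 together cover every element (S3 ∪ S5 = {Q1, Q2, Q3, Q4, Q5, Q6, Q7, Q8, Q9, Q10}); total cost 2 + 4 = 6.
The greedy pick S3, S4, S5 costs 8; no covering selection beats 6.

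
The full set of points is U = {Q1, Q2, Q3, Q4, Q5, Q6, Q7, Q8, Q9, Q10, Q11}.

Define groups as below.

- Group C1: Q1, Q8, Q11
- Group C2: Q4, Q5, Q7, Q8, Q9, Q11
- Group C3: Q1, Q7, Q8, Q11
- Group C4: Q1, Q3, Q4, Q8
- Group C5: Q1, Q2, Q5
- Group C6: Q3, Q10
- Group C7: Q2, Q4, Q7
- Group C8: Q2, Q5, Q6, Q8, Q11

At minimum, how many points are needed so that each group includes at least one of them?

3

The 3 points {Q2, Q3, Q11} hit every group.
The groups C1, C6, C7 are pairwise disjoint, so any hitting set needs a separate point for each — at least 3. Hence 3 is optimal.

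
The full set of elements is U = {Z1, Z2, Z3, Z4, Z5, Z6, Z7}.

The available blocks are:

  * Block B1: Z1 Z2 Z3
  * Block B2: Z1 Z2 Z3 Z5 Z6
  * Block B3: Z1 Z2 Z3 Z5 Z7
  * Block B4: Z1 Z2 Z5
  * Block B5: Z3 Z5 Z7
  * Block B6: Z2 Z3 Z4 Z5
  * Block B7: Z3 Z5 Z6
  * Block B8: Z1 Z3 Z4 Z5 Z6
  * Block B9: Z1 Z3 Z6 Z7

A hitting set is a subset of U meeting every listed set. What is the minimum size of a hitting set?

The 2 elements {Z1, Z5} hit every block.
No single element lies in every block, so at least 2 are needed and 2 is optimal.

2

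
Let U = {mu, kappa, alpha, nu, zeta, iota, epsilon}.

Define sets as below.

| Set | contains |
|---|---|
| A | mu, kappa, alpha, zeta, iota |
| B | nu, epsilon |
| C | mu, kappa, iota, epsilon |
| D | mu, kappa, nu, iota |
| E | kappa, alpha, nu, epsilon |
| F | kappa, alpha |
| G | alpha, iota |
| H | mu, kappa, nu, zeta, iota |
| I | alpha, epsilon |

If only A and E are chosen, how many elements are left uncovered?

Union of A, E = {mu, kappa, alpha, nu, zeta, iota, epsilon} — that's every element, so 0 are uncovered.

0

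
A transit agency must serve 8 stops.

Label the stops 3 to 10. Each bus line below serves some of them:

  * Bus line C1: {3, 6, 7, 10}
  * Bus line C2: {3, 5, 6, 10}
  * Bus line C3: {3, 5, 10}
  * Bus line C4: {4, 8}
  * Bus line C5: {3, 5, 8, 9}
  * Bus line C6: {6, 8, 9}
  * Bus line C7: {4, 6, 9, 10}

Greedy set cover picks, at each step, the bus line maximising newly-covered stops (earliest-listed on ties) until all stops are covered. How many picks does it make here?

3

Greedy: pick C1 (covers 4 new) → pick C5 (covers 3 new) → pick C4 (covers 1 new). Total picks: 3.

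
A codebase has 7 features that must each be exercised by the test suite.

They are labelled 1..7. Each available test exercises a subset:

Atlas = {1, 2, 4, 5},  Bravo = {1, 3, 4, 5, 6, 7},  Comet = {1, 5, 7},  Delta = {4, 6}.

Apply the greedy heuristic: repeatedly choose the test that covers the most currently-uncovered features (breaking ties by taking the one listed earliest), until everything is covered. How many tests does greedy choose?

2

Greedy: pick Bravo (covers 6 new) → pick Atlas (covers 1 new). Total picks: 2.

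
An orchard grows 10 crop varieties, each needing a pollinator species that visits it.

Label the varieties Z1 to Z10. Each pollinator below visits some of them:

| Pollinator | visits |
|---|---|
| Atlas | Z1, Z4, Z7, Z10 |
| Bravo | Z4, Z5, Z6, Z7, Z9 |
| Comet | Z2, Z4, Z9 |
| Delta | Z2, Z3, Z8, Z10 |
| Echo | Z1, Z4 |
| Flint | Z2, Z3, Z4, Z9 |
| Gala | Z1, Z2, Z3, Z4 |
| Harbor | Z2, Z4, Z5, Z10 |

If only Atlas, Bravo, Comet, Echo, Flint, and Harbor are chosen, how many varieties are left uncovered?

Union of Atlas, Bravo, Comet, Echo, Flint, Harbor = {Z1, Z2, Z3, Z4, Z5, Z6, Z7, Z9, Z10}.
Not covered: Z8 — 1 variety.

1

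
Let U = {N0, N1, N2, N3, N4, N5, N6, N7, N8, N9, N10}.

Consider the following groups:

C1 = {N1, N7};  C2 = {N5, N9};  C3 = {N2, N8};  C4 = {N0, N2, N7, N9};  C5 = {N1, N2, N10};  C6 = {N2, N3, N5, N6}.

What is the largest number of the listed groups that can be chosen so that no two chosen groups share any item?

C1, C2, C3 are pairwise disjoint (C1={N1,N7}; C2={N5,N9}; C3={N2,N8}).
Every remaining group overlaps one of these, and no 4 of the listed groups are pairwise disjoint, so 3 is the maximum.

3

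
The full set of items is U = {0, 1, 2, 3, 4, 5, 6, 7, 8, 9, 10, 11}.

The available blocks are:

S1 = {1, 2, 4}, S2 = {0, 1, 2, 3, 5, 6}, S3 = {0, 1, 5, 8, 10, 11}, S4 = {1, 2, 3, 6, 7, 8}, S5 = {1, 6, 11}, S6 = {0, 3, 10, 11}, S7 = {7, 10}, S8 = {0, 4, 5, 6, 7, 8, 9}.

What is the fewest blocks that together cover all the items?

3

S2, S6, and S8 cover everything between them: the union {0, 1, 2, 3, 4, 5, 6, 7, 8, 9, 10, 11} is all of U.
Only S8 contains 9, so S8 is forced; the remaining 5 items need at least 2 more blocks (each remaining block adds at most 3) — so at least 3 blocks are needed, and 3 is optimal.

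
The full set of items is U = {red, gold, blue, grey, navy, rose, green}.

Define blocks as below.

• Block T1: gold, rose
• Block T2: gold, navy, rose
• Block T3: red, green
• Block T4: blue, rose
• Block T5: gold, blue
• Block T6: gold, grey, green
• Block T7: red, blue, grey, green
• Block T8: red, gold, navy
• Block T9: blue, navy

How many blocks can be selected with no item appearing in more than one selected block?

T1, T3, T9 are pairwise disjoint (T1={gold,rose}; T3={red,green}; T9={blue,navy}).
Every remaining block overlaps one of these, and no 4 of the listed blocks are pairwise disjoint, so 3 is the maximum.

3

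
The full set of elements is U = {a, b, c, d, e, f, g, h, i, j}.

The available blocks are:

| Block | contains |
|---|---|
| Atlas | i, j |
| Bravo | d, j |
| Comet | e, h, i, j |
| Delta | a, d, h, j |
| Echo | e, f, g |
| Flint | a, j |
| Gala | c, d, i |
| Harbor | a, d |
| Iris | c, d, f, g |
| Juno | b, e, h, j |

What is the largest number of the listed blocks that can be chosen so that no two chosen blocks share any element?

Echo, Flint, Gala are pairwise disjoint (Echo={e,f,g}; Flint={a,j}; Gala={c,d,i}).
Every remaining block overlaps one of these, and no 4 of the listed blocks are pairwise disjoint, so 3 is the maximum.

3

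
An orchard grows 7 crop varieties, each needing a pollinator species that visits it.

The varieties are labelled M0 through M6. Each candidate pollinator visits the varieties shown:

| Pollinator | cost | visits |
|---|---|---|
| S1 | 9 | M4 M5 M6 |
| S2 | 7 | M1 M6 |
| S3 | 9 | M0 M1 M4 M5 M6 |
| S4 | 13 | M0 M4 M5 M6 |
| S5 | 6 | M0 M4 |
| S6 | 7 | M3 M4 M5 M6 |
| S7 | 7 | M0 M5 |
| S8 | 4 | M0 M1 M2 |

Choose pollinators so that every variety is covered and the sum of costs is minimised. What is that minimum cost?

11

S6, S8 together cover every variety (S6 ∪ S8 = {M0, M1, M2, M3, M4, M5, M6}); total cost 7 + 4 = 11.
No covering selection has total cost below 11.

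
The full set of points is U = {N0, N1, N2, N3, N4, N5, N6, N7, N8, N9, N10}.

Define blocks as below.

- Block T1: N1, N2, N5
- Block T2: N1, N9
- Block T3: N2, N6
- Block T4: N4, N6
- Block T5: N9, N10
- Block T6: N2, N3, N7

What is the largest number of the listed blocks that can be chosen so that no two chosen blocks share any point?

3

T2, T4, T6 are pairwise disjoint (T2={N1,N9}; T4={N4,N6}; T6={N2,N3,N7}).
Every remaining block overlaps one of these, and no 4 of the listed blocks are pairwise disjoint, so 3 is the maximum.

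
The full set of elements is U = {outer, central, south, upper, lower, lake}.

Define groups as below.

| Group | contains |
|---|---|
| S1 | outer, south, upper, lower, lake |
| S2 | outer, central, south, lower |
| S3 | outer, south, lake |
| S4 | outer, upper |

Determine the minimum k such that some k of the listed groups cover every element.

2

Take {S1, S2}. Their union is {outer, central, south, upper, lower, lake}, which is all 6 elements.
No single group has all 6 elements (the largest, S1, has 5), so 2 is optimal.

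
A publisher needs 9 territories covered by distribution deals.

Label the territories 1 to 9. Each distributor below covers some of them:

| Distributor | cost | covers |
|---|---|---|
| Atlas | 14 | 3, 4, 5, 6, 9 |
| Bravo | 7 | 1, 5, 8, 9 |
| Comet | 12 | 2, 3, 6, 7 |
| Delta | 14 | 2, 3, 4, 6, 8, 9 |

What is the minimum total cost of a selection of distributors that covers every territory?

Bravo, Comet, Delta together cover every territory (Bravo ∪ Comet ∪ Delta = {1, 2, 3, 4, 5, 6, 7, 8, 9}); total cost 7 + 12 + 14 = 33.
No covering selection has total cost below 33.

33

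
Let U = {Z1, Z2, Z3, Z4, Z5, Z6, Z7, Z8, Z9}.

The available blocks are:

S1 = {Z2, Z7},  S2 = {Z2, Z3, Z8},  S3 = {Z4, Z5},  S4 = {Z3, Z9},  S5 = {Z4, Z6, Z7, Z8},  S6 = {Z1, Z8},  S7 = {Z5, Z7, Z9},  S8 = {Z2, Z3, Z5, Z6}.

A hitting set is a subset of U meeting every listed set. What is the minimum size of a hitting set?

4

H = {Z3, Z4, Z7, Z8} meets every block (each contains at least one member of H), and |H| = 4.
The blocks S1, S3, S4, S6 are pairwise disjoint, so any hitting set needs a separate element for each — at least 4. Hence 4 is optimal.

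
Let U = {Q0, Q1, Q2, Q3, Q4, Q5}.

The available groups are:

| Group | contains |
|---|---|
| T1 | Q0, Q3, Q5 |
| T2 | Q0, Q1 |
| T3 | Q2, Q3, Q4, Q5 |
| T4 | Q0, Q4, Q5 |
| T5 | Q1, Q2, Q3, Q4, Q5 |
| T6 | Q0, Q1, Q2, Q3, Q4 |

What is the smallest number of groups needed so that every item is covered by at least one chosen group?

T4 and T5 together: T4 ∪ T5 = {Q0, Q1, Q2, Q3, Q4, Q5} — every item is covered.
No single group has all 6 items (the largest, T5, has 5), so 2 is optimal.

2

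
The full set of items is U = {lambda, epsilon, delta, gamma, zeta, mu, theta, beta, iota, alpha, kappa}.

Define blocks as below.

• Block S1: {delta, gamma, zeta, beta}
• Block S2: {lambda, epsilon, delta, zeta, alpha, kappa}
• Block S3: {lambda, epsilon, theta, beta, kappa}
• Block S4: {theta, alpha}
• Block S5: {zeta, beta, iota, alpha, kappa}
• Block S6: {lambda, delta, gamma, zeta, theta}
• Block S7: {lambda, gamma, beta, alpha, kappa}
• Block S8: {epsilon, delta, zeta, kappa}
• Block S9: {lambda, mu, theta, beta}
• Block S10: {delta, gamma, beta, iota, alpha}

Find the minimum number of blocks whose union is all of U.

S2 and S9 and S10 together: S2 ∪ S9 ∪ S10 = {lambda, epsilon, delta, gamma, zeta, mu, theta, beta, iota, alpha, kappa} — every item is covered.
Only S9 contains mu, so S9 is forced; the remaining 7 items need at least 2 more blocks (each remaining block adds at most 5) — so at least 3 blocks are needed, and 3 is optimal.

3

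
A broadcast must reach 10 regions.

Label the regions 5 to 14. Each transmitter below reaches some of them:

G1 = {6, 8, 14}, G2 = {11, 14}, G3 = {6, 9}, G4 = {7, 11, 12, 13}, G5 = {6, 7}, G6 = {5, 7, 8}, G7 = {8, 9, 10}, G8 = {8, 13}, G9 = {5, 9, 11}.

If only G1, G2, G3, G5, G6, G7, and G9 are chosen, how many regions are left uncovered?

2

Union of G1, G2, G3, G5, G6, G7, G9 = {5, 6, 7, 8, 9, 10, 11, 14}.
Not covered: 12, 13 — 2 regions.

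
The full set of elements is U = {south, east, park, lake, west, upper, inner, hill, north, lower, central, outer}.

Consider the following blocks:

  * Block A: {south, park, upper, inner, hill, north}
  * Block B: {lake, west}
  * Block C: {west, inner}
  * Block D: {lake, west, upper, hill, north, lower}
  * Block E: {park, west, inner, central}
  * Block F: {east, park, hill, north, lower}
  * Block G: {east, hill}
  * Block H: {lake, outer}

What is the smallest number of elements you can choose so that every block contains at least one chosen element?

3

Take T = {west, hill, outer}. Each listed block contains at least one of these, so T is a hitting set of size 3.
The blocks C, F, H are pairwise disjoint, so any hitting set needs a separate element for each — at least 3. Hence 3 is optimal.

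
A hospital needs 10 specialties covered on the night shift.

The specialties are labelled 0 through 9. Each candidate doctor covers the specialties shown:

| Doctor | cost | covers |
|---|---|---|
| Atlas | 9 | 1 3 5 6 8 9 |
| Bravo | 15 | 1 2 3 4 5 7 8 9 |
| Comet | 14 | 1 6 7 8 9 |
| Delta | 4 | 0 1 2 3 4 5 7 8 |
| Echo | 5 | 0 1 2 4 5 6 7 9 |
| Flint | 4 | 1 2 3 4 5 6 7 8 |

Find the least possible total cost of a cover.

Delta, Echo together cover every specialty (Delta ∪ Echo = {0, 1, 2, 3, 4, 5, 6, 7, 8, 9}); total cost 4 + 5 = 9.
No covering selection has total cost below 9.

9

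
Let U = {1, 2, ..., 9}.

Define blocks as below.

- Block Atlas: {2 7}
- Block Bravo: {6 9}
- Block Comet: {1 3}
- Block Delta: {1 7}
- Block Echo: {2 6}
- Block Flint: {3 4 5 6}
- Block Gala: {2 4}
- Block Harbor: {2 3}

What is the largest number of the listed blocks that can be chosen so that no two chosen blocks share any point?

3

Bravo, Comet, Gala are pairwise disjoint (Bravo={6,9}; Comet={1,3}; Gala={2,4}).
Every remaining block overlaps one of these, and no 4 of the listed blocks are pairwise disjoint, so 3 is the maximum.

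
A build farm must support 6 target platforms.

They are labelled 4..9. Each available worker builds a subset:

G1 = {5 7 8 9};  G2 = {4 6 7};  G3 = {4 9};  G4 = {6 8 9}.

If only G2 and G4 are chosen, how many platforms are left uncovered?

Union of G2, G4 = {4, 6, 7, 8, 9}.
Not covered: 5 — 1 platform.

1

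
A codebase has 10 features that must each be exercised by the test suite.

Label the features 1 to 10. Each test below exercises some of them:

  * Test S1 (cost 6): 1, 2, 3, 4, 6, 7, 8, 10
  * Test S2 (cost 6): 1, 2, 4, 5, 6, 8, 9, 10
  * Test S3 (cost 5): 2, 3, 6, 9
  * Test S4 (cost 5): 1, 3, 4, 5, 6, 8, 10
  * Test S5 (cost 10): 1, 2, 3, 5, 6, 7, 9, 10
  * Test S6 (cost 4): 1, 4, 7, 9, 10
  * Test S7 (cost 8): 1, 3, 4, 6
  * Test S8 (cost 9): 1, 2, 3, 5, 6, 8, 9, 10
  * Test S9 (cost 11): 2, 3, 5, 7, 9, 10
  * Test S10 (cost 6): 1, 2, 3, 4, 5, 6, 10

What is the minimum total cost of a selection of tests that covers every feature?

12

S1, S2 together cover every feature (S1 ∪ S2 = {1, 2, 3, 4, 5, 6, 7, 8, 9, 10}); total cost 6 + 6 = 12.
The greedy pick S4, S6, S3 costs 14; no covering selection beats 12.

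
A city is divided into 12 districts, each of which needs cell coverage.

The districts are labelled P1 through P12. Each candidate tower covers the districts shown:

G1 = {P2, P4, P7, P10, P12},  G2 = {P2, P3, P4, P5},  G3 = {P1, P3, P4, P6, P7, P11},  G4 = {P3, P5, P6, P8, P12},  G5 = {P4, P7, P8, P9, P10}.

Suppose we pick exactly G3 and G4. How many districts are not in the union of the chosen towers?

Union of G3, G4 = {P1, P3, P4, P5, P6, P7, P8, P11, P12}.
Not covered: P2, P9, P10 — 3 districts.

3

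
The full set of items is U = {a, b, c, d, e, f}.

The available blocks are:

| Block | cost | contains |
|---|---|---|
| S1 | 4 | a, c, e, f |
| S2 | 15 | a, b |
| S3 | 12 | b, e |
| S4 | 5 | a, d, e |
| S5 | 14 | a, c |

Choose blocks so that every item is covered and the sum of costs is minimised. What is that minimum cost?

21

S1, S3, S4 together cover every item (S1 ∪ S3 ∪ S4 = {a, b, c, d, e, f}); total cost 4 + 12 + 5 = 21.
No covering selection has total cost below 21.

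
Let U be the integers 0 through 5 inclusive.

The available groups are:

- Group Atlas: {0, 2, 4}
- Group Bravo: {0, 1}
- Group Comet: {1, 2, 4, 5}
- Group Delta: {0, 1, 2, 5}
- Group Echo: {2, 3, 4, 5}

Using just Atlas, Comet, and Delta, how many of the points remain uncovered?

Union of Atlas, Comet, Delta = {0, 1, 2, 4, 5}.
Not covered: 3 — 1 point.

1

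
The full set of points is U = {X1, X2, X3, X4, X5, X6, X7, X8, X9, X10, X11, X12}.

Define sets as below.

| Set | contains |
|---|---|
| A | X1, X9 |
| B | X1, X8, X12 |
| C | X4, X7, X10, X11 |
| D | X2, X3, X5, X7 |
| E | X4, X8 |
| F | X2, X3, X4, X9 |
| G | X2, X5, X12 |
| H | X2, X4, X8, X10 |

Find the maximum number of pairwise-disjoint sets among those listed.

A, C, G are pairwise disjoint (A={X1,X9}; C={X4,X7,X10,X11}; G={X2,X5,X12}).
Every remaining set overlaps one of these, and no 4 of the listed sets are pairwise disjoint, so 3 is the maximum.

3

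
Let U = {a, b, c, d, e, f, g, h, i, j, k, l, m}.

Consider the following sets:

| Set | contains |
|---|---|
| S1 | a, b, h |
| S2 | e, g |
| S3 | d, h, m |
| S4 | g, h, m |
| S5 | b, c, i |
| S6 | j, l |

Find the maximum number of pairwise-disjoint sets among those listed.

4

S2, S3, S5, S6 are pairwise disjoint (S2={e,g}; S3={d,h,m}; S5={b,c,i}; S6={j,l}).
Every remaining set overlaps one of these, and no 5 of the listed sets are pairwise disjoint, so 4 is the maximum.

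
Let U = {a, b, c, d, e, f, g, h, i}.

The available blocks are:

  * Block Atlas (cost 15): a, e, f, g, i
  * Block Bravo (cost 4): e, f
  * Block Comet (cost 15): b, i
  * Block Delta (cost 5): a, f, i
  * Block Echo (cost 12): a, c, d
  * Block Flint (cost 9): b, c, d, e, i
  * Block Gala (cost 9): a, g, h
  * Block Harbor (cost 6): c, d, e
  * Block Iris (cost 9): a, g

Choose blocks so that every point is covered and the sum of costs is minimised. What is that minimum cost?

Bravo, Flint, Gala together cover every point (Bravo ∪ Flint ∪ Gala = {a, b, c, d, e, f, g, h, i}); total cost 4 + 9 + 9 = 22.
The greedy pick Delta, Harbor, Gala, Flint costs 29; no covering selection beats 22.

22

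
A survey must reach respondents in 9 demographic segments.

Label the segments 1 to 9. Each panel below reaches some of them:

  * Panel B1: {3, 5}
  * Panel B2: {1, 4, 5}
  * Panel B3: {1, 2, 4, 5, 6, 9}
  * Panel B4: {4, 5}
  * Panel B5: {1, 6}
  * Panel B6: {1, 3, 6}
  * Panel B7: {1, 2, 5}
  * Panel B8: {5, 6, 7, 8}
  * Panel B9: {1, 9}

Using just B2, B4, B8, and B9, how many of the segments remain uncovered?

2

Union of B2, B4, B8, B9 = {1, 4, 5, 6, 7, 8, 9}.
Not covered: 2, 3 — 2 segments.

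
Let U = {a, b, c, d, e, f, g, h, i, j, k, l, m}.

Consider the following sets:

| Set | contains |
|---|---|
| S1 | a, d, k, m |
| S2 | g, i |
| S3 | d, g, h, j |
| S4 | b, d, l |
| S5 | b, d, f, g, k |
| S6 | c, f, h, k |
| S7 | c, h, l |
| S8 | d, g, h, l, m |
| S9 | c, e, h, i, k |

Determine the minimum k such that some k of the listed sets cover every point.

S1 and S3 and S5 and S8 and S9 together: S1 ∪ S3 ∪ S5 ∪ S8 ∪ S9 = {a, b, c, d, e, f, g, h, i, j, k, l, m} — every point is covered.
No 4 of the 9 sets cover everything (all 126 combinations miss at least one point), so 5 is optimal.

5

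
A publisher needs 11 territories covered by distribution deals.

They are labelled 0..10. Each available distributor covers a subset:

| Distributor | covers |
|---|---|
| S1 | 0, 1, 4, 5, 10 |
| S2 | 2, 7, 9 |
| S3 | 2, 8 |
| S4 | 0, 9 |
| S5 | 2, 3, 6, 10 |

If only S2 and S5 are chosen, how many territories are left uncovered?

5

Union of S2, S5 = {2, 3, 6, 7, 9, 10}.
Not covered: 0, 1, 4, 5, 8 — 5 territories.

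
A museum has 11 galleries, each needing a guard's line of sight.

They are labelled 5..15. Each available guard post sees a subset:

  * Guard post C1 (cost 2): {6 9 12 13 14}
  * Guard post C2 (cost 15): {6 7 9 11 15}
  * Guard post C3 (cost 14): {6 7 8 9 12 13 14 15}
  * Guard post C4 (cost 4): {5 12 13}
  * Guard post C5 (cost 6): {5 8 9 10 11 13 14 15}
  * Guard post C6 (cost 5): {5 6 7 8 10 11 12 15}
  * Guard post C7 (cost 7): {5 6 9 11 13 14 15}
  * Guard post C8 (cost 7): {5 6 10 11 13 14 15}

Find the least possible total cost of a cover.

C1, C6 together cover every gallery (C1 ∪ C6 = {5, 6, 7, 8, 9, 10, 11, 12, 13, 14, 15}); total cost 2 + 5 = 7.
No covering selection has total cost below 7.

7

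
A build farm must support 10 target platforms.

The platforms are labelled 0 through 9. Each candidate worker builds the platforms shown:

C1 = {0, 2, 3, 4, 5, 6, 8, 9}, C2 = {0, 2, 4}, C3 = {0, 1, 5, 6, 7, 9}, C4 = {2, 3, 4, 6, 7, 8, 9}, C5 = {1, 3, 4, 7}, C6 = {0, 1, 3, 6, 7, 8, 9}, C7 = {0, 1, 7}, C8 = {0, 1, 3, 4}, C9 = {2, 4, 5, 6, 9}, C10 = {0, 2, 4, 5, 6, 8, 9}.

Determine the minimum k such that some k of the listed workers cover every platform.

Take {C1, C6}. Their union is {0, 1, 2, 3, 4, 5, 6, 7, 8, 9}, which is all 10 platforms.
No single worker has all 10 platforms (the largest, C1, has 8), so 2 is optimal.

2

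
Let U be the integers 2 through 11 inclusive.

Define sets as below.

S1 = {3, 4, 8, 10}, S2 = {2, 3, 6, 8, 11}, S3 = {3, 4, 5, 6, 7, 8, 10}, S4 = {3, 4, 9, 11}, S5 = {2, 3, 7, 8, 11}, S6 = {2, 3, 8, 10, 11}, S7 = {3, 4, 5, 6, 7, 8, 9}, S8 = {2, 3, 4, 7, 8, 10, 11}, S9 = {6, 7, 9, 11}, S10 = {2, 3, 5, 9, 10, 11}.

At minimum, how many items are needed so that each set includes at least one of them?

2

The 2 items {3, 9} hit every set.
The sets S1, S9 are pairwise disjoint, so any hitting set needs a separate item for each — at least 2. Hence 2 is optimal.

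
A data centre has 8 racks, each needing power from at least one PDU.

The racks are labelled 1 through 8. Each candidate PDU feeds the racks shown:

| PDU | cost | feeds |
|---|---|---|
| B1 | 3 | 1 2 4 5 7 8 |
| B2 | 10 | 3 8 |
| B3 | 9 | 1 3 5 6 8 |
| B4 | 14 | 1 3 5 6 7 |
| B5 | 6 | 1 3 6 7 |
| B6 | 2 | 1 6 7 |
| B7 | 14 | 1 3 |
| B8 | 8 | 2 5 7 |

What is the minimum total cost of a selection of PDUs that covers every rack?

B1, B5 together cover every rack (B1 ∪ B5 = {1, 2, 3, 4, 5, 6, 7, 8}); total cost 3 + 6 = 9.
The greedy pick B1, B6, B5 costs 11; no covering selection beats 9.

9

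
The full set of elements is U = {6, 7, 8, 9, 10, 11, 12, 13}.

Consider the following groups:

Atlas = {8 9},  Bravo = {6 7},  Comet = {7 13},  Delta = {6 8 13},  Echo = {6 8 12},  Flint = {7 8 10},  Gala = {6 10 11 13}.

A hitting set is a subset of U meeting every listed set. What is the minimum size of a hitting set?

3

H = {6, 7, 8} meets every group (each contains at least one member of H), and |H| = 3.
No choice of 2 elements meets every group, so 3 is the minimum.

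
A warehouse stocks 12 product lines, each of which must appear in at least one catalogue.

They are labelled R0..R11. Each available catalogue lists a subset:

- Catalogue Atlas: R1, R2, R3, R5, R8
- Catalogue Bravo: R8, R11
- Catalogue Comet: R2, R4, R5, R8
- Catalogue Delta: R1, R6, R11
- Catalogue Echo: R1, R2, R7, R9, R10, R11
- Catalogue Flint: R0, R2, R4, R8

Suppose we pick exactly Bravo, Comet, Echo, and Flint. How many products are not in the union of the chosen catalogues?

2

Union of Bravo, Comet, Echo, Flint = {R0, R1, R2, R4, R5, R7, R8, R9, R10, R11}.
Not covered: R3, R6 — 2 products.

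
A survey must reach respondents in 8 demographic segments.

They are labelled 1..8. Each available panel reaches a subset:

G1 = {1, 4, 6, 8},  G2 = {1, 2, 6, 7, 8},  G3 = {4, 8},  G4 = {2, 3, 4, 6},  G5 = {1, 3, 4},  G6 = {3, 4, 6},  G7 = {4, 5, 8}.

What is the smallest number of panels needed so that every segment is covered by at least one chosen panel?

G2 and G5 and G7 together: G2 ∪ G5 ∪ G7 = {1, 2, 3, 4, 5, 6, 7, 8} — every segment is covered.
Only G7 contains 5, so G7 is forced; the remaining 5 segments need at least 2 more panels (each remaining panel adds at most 4) — so at least 3 panels are needed, and 3 is optimal.

3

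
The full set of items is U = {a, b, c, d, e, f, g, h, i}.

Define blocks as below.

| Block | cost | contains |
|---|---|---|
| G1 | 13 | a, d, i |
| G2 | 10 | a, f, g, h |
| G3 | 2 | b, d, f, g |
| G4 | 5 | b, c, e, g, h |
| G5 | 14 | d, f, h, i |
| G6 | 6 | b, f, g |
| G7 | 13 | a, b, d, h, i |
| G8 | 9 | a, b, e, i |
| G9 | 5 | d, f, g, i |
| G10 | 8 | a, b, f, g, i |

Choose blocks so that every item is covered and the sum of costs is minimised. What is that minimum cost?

G3, G4, G10 together cover every item (G3 ∪ G4 ∪ G10 = {a, b, c, d, e, f, g, h, i}); total cost 2 + 5 + 8 = 15.
No covering selection has total cost below 15.

15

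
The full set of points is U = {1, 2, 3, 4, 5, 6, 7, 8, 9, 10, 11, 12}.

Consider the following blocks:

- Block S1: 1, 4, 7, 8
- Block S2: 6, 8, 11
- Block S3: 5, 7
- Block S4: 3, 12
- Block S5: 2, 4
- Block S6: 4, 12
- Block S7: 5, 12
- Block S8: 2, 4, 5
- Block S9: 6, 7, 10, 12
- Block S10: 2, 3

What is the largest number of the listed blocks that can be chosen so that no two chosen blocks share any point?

4

S2, S3, S4, S5 are pairwise disjoint (S2={6,8,11}; S3={5,7}; S4={3,12}; S5={2,4}).
Every remaining block overlaps one of these, and no 5 of the listed blocks are pairwise disjoint, so 4 is the maximum.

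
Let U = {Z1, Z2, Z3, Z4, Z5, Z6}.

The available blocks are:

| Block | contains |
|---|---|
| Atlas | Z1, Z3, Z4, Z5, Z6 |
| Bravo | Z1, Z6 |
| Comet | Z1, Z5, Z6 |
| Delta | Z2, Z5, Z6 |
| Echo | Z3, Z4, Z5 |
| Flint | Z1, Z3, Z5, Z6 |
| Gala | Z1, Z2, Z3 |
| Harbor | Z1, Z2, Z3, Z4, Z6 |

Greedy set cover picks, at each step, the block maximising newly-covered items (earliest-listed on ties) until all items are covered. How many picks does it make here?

Greedy: pick Atlas (covers 5 new) → pick Delta (covers 1 new). Total picks: 2.

2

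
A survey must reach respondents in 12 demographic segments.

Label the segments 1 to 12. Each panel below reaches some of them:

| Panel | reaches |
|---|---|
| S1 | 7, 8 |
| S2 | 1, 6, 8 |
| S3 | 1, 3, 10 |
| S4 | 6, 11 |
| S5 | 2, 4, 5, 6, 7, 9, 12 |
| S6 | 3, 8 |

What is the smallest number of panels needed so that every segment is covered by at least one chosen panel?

4

Take {S2, S3, S4, S5}. Their union is {1, 2, 3, 4, 5, 6, 7, 8, 9, 10, 11, 12}, which is all 12 segments.
No 3 of the 6 panels cover everything (all 20 combinations miss at least one segment), so 4 is optimal.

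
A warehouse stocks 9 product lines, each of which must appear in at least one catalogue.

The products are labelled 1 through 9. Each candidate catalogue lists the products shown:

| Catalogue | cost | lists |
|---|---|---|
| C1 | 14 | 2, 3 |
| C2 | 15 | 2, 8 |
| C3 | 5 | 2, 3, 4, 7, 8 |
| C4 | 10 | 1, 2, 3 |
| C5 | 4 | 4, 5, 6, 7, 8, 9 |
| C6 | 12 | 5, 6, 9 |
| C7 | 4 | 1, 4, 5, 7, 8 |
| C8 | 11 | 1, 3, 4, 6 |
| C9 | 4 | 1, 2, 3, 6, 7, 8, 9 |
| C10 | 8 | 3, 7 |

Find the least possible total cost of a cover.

8

C5, C9 together cover every product (C5 ∪ C9 = {1, 2, 3, 4, 5, 6, 7, 8, 9}); total cost 4 + 4 = 8.
No covering selection has total cost below 8.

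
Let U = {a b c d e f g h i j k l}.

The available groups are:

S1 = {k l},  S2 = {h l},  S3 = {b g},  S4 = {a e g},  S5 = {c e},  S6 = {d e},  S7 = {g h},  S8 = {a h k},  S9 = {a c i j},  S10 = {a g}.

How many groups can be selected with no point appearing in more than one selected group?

S2, S3, S6, S9 are pairwise disjoint (S2={h,l}; S3={b,g}; S6={d,e}; S9={a,c,i,j}).
Every remaining group overlaps one of these, and no 5 of the listed groups are pairwise disjoint, so 4 is the maximum.

4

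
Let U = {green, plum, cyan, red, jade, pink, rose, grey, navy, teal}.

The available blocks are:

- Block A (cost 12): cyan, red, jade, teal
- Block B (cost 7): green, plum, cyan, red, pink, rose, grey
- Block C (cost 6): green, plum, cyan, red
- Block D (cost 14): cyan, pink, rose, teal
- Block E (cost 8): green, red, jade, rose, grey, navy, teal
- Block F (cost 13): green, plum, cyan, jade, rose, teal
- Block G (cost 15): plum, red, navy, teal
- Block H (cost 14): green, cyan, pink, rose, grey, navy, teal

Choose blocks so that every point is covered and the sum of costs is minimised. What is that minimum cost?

B, E together cover every point (B ∪ E = {green, plum, cyan, red, jade, pink, rose, grey, navy, teal}); total cost 7 + 8 = 15.
No covering selection has total cost below 15.

15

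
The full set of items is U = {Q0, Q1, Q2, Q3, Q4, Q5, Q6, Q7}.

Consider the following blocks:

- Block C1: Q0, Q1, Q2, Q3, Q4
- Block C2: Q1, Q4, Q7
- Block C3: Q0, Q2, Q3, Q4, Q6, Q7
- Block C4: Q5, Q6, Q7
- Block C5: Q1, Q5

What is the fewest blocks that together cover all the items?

2

C1 and C4 cover everything between them: the union {Q0, Q1, Q2, Q3, Q4, Q5, Q6, Q7} is all of U.
No single block has all 8 items (the largest, C3, has 6), so 2 is optimal.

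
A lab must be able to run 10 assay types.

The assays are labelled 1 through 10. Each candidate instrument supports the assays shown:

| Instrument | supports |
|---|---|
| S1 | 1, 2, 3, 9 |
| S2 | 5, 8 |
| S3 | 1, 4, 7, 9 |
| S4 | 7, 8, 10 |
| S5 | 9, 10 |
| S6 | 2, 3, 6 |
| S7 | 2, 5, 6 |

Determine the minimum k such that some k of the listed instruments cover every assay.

4

S1 and S3 and S4 and S7 together: S1 ∪ S3 ∪ S4 ∪ S7 = {1, 2, 3, 4, 5, 6, 7, 8, 9, 10} — every assay is covered.
No 3 of the 7 instruments cover everything (all 35 combinations miss at least one assay), so 4 is optimal.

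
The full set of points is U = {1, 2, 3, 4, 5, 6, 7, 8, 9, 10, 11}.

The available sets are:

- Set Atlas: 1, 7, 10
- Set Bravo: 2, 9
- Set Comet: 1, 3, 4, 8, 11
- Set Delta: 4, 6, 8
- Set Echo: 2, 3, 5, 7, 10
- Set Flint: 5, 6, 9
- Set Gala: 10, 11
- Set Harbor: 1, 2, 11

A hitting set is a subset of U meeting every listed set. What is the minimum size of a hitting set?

4

The 4 points {2, 6, 8, 10} hit every set.
No choice of 3 points meets every set, so 4 is the minimum.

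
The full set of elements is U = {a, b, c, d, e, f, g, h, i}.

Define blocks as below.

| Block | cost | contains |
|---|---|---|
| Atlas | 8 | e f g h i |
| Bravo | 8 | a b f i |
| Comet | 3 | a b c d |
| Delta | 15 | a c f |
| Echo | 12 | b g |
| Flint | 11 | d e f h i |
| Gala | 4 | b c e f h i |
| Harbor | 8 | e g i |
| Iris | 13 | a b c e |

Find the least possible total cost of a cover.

11

Atlas, Comet together cover every element (Atlas ∪ Comet = {a, b, c, d, e, f, g, h, i}); total cost 8 + 3 = 11.
The greedy pick Gala, Comet, Atlas costs 15; no covering selection beats 11.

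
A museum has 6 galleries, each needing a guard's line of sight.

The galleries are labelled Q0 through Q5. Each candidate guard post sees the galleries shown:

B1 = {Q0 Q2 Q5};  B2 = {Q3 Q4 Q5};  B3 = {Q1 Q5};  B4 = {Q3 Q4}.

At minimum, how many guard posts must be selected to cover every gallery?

Take {B1, B2, B3}. Their union is {Q0, Q1, Q2, Q3, Q4, Q5}, which is all 6 galleries.
Only B1 contains Q0, so B1 is forced; the remaining 3 galleries need at least 2 more guard posts (each remaining guard post adds at most 2) — so at least 3 guard posts are needed, and 3 is optimal.

3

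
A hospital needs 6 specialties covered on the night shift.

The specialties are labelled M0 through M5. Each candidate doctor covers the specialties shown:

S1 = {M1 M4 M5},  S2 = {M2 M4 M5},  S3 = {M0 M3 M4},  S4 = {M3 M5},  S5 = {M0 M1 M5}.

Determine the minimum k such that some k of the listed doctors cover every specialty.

3

S2 and S4 and S5 together: S2 ∪ S4 ∪ S5 = {M0, M1, M2, M3, M4, M5} — every specialty is covered.
Only S2 contains M2, so S2 is forced; the remaining 3 specialties need at least 2 more doctors (each remaining doctor adds at most 2) — so at least 3 doctors are needed, and 3 is optimal.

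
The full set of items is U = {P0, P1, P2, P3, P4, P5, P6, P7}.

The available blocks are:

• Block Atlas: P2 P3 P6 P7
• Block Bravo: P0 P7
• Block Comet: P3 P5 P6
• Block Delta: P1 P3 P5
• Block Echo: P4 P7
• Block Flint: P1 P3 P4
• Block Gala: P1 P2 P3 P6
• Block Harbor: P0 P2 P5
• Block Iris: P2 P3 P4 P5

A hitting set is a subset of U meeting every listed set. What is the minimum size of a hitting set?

3

H = {P0, P3, P7} meets every block (each contains at least one member of H), and |H| = 3.
No choice of 2 items meets every block, so 3 is the minimum.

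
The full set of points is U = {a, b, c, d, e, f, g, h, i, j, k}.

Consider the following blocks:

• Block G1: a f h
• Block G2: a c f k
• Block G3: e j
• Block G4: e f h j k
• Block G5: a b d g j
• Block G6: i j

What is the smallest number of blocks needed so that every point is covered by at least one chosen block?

G2, G4, G5, and G6 cover everything between them: the union {a, b, c, d, e, f, g, h, i, j, k} is all of U.
Only G6 contains i, so G6 is forced; the remaining 9 points need at least 3 more blocks (each remaining block adds at most 4) — so at least 4 blocks are needed, and 4 is optimal.

4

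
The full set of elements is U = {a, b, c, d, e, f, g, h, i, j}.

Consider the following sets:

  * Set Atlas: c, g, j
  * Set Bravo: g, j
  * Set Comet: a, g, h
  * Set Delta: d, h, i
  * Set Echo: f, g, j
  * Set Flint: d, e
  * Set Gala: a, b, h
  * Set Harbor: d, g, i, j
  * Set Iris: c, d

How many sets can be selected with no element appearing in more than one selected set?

Echo, Gala, Iris are pairwise disjoint (Echo={f,g,j}; Gala={a,b,h}; Iris={c,d}).
Every remaining set overlaps one of these, and no 4 of the listed sets are pairwise disjoint, so 3 is the maximum.

3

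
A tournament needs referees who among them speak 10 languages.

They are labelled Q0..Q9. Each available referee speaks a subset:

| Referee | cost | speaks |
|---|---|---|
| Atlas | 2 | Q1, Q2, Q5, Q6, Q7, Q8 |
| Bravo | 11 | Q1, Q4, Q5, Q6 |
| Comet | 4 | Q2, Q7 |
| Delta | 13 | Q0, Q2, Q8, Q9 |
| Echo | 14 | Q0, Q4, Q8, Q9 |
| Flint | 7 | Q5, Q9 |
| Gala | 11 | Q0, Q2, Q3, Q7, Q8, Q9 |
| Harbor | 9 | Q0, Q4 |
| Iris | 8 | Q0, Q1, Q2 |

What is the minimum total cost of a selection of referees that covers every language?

22

Bravo, Gala together cover every language (Bravo ∪ Gala = {Q0, Q1, Q2, Q3, Q4, Q5, Q6, Q7, Q8, Q9}); total cost 11 + 11 = 22.
No covering selection has total cost below 22.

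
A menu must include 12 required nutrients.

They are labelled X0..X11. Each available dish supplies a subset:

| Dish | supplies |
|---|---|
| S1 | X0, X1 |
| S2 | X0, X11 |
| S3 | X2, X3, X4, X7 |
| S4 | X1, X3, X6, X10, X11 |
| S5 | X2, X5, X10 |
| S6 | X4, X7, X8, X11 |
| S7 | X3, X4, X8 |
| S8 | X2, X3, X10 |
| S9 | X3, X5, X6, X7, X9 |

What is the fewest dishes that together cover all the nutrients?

4

S1 and S5 and S6 and S9 together: S1 ∪ S5 ∪ S6 ∪ S9 = {X0, X1, X2, X3, X4, X5, X6, X7, X8, X9, X10, X11} — every nutrient is covered.
Only S9 contains X9, so S9 is forced; the remaining 7 nutrients need at least 3 more dishes (each remaining dish adds at most 3) — so at least 4 dishes are needed, and 4 is optimal.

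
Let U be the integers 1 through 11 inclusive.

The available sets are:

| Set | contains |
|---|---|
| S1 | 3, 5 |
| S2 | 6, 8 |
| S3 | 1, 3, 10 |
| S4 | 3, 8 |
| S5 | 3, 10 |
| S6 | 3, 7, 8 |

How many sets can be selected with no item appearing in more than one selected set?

2

S2, S3 are pairwise disjoint (S2={6,8}; S3={1,3,10}).
Every remaining set overlaps one of these, and no 3 of the listed sets are pairwise disjoint, so 2 is the maximum.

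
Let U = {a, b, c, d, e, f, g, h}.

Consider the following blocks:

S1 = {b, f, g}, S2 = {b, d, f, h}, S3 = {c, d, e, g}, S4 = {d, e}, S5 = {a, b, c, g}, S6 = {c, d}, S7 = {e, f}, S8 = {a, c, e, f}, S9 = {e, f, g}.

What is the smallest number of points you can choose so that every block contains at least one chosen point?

3

T = {c, d, f} meets every block (each contains at least one member of T), and |T| = 3.
No choice of 2 points meets every block, so 3 is the minimum.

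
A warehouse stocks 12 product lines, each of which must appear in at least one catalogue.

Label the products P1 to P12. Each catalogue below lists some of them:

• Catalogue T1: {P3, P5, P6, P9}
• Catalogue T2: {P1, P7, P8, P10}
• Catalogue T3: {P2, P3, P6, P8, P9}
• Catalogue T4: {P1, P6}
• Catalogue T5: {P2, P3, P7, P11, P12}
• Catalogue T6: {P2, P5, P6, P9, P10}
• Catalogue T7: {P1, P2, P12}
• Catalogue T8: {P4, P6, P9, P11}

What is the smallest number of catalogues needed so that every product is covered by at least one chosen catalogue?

Take {T2, T5, T6, T8}. Their union is {P1, P2, P3, P4, P5, P6, P7, P8, P9, P10, P11, P12}, which is all 12 products.
No 3 of the 8 catalogues cover everything (all 56 combinations miss at least one product), so 4 is optimal.

4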